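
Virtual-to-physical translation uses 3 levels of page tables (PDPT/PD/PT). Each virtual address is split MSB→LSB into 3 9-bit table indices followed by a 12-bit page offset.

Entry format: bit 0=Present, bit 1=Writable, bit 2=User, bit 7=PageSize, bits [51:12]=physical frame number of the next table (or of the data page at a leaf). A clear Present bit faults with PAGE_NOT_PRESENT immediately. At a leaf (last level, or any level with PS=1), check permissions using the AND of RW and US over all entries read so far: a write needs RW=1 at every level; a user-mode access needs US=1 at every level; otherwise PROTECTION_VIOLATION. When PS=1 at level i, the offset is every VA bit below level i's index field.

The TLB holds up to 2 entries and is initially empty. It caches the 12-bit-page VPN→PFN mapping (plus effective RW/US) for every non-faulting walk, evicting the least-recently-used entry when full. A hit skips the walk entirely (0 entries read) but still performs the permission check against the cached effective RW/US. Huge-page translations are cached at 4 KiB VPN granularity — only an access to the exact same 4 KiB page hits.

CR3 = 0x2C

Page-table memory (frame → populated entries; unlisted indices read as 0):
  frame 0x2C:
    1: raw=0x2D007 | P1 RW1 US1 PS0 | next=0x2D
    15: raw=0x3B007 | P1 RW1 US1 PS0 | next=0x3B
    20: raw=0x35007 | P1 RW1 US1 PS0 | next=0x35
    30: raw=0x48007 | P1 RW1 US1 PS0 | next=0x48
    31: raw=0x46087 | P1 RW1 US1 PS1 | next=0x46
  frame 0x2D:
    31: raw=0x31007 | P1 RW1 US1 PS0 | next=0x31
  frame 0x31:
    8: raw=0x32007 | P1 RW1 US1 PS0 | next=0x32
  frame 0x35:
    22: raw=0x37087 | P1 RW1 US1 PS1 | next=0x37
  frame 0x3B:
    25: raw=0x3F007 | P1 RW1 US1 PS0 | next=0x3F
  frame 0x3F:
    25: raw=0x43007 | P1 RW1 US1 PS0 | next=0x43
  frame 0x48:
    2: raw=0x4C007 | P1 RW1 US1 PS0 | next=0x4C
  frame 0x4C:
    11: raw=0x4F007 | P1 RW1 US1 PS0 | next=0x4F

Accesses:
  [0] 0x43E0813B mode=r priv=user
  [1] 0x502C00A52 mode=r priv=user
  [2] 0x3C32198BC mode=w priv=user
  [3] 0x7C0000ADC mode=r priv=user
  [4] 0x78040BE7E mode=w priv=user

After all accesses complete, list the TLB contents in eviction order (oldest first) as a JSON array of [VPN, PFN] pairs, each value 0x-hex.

Trace:
#0 VA=0x43E0813B (r,user):
  lvl0: tbl 0x2C, slot 1 ⇒ 0x2D007 (P1/RW1/US1/PS0)
  lvl1: tbl 0x2D, slot 31 ⇒ 0x31007 (P1/RW1/US1/PS0)
  lvl2: tbl 0x31, slot 8 ⇒ 0x32007 (P1/RW1/US1/PS0)
  → PA=0x3213B  (3 entries read)
#1 VA=0x502C00A52 (r,user):
  lvl0: tbl 0x2C, slot 20 ⇒ 0x35007 (P1/RW1/US1/PS0)
  lvl1: tbl 0x35, slot 22 ⇒ 0x37087 (P1/RW1/US1/PS1)
  → PA=0x37A52 (huge @L1)  (2 entries read)
#2 VA=0x3C32198BC (w,user):
  lvl0: tbl 0x2C, slot 15 ⇒ 0x3B007 (P1/RW1/US1/PS0)
  lvl1: tbl 0x3B, slot 25 ⇒ 0x3F007 (P1/RW1/US1/PS0)
  lvl2: tbl 0x3F, slot 25 ⇒ 0x43007 (P1/RW1/US1/PS0)
  → PA=0x438BC  (3 entries read)
#3 VA=0x7C0000ADC (r,user):
  lvl0: tbl 0x2C, slot 31 ⇒ 0x46087 (P1/RW1/US1/PS1)
  → PA=0x46ADC (huge @L0)  (1 entries read)
#4 VA=0x78040BE7E (w,user):
  lvl0: tbl 0x2C, slot 30 ⇒ 0x48007 (P1/RW1/US1/PS0)
  lvl1: tbl 0x48, slot 2 ⇒ 0x4C007 (P1/RW1/US1/PS0)
  lvl2: tbl 0x4C, slot 11 ⇒ 0x4F007 (P1/RW1/US1/PS0)
  → PA=0x4FE7E  (3 entries read)

TLB: [["0x7C0000", "0x46"], ["0x78040B", "0x4F"]]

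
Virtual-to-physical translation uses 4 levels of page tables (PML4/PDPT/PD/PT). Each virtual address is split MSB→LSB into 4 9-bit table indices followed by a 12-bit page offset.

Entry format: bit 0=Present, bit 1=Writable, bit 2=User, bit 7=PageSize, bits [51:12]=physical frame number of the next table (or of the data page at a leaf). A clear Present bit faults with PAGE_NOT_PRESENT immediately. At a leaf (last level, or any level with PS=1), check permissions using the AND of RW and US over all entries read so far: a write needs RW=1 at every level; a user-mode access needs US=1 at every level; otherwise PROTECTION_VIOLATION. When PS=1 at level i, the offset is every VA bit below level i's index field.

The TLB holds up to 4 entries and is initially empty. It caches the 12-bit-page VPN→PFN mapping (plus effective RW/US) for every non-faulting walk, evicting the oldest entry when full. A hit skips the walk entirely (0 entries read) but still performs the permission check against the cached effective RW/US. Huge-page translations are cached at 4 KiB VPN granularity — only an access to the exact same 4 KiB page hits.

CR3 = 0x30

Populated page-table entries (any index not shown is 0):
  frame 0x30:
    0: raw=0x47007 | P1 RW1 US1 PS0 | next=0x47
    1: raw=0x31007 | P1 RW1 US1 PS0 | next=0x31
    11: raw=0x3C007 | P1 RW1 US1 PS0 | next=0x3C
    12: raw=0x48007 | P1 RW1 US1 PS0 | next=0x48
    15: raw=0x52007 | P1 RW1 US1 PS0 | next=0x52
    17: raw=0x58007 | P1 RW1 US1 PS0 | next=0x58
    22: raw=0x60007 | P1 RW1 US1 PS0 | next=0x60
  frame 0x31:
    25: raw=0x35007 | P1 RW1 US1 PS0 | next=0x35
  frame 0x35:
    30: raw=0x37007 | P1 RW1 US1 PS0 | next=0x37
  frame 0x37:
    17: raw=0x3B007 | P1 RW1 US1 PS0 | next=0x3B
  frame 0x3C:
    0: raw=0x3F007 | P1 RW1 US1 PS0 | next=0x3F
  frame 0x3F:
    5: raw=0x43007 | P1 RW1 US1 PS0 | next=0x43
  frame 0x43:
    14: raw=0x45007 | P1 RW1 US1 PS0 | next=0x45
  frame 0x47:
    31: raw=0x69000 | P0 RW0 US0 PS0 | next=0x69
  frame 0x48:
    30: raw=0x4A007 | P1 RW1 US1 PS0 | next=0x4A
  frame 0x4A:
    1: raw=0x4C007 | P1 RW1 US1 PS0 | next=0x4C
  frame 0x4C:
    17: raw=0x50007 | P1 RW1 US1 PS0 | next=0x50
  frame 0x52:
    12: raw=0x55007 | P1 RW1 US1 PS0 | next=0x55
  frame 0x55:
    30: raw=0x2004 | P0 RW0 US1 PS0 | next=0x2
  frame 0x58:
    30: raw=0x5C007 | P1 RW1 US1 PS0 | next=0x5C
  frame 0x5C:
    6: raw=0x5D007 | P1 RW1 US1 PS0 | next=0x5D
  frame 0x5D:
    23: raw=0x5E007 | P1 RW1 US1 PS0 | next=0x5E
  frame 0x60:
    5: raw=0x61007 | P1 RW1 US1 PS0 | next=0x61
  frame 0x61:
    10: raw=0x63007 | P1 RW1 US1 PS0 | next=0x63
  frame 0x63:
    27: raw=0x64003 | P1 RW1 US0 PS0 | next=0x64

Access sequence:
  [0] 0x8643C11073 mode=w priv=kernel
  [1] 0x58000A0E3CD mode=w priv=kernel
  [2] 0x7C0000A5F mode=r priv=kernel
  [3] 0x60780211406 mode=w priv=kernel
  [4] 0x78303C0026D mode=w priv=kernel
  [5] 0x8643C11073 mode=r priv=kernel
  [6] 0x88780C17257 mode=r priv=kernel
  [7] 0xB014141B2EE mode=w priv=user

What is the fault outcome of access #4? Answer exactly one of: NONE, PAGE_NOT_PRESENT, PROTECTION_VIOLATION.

Trace:
#0 VA=0x8643C11073 (w,kernel):
  [0] read 0x30 idx=1: raw=0x31007 flags P=1 W=1 U=1 S=0
  [1] read 0x31 idx=25: raw=0x35007 flags P=1 W=1 U=1 S=0
  [2] read 0x35 idx=30: raw=0x37007 flags P=1 W=1 U=1 S=0
  [3] read 0x37 idx=17: raw=0x3B007 flags P=1 W=1 U=1 S=0
  ✓ 0x3B073  — 4 lookups
#1 VA=0x58000A0E3CD (w,kernel):
  [0] read 0x30 idx=11: raw=0x3C007 flags P=1 W=1 U=1 S=0
  [1] read 0x3C idx=0: raw=0x3F007 flags P=1 W=1 U=1 S=0
  [2] read 0x3F idx=5: raw=0x43007 flags P=1 W=1 U=1 S=0
  [3] read 0x43 idx=14: raw=0x45007 flags P=1 W=1 U=1 S=0
  ✓ 0x453CD  — 4 lookups
#2 VA=0x7C0000A5F (r,kernel):
  [0] read 0x30 idx=0: raw=0x47007 flags P=1 W=1 U=1 S=0
  [1] read 0x47 idx=31: raw=0x69000 flags P=0 W=0 U=0 S=0
  ⇒ fault: PAGE_NOT_PRESENT  — 2 lookups
#3 VA=0x60780211406 (w,kernel):
  [0] read 0x30 idx=12: raw=0x48007 flags P=1 W=1 U=1 S=0
  [1] read 0x48 idx=30: raw=0x4A007 flags P=1 W=1 U=1 S=0
  [2] read 0x4A idx=1: raw=0x4C007 flags P=1 W=1 U=1 S=0
  [3] read 0x4C idx=17: raw=0x50007 flags P=1 W=1 U=1 S=0
  ✓ 0x50406  — 4 lookups
#4 VA=0x78303C0026D (w,kernel):
  [0] read 0x30 idx=15: raw=0x52007 flags P=1 W=1 U=1 S=0
  [1] read 0x52 idx=12: raw=0x55007 flags P=1 W=1 U=1 S=0
  [2] read 0x55 idx=30: raw=0x2004 flags P=0 W=0 U=1 S=0
  ⇒ fault: PAGE_NOT_PRESENT  — 3 lookups
#5 VA=0x8643C11073 (r,kernel):
  TLB hit vpn=0x8643C11 → PA=0x3B073
#6 VA=0x88780C17257 (r,kernel):
  [0] read 0x30 idx=17: raw=0x58007 flags P=1 W=1 U=1 S=0
  [1] read 0x58 idx=30: raw=0x5C007 flags P=1 W=1 U=1 S=0
  [2] read 0x5C idx=6: raw=0x5D007 flags P=1 W=1 U=1 S=0
  [3] read 0x5D idx=23: raw=0x5E007 flags P=1 W=1 U=1 S=0
  ✓ 0x5E257  — 4 lookups
#7 VA=0xB014141B2EE (w,user):
  [0] read 0x30 idx=22: raw=0x60007 flags P=1 W=1 U=1 S=0
  [1] read 0x60 idx=5: raw=0x61007 flags P=1 W=1 U=1 S=0
  [2] read 0x61 idx=10: raw=0x63007 flags P=1 W=1 U=1 S=0
  [3] read 0x63 idx=27: raw=0x64003 flags P=1 W=1 U=0 S=0
  ⇒ fault: PROTECTION_VIOLATION  — 4 lookups

Access #4 fault: PAGE_NOT_PRESENT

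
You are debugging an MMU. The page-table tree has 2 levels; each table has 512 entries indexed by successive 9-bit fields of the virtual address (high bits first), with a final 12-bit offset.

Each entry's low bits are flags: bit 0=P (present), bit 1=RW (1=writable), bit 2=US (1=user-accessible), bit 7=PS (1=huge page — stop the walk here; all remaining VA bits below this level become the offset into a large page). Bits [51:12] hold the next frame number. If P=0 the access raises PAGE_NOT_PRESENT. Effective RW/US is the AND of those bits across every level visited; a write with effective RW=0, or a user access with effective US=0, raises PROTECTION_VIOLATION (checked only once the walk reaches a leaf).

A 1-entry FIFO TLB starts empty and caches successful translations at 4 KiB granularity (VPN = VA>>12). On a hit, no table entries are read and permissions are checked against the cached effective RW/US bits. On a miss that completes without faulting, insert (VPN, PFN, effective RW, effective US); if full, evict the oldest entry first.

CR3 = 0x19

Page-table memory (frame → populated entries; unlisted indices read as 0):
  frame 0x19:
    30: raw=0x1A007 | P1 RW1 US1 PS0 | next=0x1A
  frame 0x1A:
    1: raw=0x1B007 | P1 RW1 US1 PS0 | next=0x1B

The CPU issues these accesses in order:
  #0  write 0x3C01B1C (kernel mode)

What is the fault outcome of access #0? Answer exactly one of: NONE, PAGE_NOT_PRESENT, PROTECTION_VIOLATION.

Trace:
#0 VA=0x3C01B1C (w,kernel):
  lvl0: tbl 0x19, slot 30 ⇒ 0x1A007 (P1/RW1/US1/PS0)
  lvl1: tbl 0x1A, slot 1 ⇒ 0x1B007 (P1/RW1/US1/PS0)
  ✓ 0x1BB1C  — 2 lookups

Access #0 fault: NONE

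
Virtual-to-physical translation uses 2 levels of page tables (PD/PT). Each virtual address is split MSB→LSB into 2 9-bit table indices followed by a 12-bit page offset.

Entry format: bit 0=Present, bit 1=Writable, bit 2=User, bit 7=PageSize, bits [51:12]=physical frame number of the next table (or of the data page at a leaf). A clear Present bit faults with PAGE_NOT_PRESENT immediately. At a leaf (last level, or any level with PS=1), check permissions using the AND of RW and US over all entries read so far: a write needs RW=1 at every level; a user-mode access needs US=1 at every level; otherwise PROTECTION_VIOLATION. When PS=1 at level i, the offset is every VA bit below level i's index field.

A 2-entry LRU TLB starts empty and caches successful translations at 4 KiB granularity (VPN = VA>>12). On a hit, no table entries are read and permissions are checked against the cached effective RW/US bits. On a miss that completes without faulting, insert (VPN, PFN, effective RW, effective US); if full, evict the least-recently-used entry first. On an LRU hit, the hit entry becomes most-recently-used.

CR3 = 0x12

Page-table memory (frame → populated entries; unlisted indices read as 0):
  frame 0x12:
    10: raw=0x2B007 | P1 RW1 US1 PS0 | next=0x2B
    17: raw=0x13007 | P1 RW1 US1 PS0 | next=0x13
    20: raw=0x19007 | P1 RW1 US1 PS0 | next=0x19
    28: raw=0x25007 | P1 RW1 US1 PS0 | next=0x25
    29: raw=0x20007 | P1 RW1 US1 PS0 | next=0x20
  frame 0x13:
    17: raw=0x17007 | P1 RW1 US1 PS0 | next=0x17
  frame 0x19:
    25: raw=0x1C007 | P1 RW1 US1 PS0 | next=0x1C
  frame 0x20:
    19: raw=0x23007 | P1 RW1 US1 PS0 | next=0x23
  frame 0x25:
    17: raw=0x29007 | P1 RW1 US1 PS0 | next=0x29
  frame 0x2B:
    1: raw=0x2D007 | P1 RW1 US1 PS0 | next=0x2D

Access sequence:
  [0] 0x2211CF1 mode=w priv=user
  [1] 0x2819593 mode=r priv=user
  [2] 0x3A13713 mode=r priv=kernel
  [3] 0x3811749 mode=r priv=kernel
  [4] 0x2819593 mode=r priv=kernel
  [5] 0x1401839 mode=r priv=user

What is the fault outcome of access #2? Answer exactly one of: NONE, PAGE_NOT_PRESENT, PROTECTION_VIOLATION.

Walk each access:
#0 VA=0x2211CF1 (w,user):
  L0 @0x12[17] → 0x13007  P=1,RW=1,US=1,PS=0
  L1 @0x13[17] → 0x17007  P=1,RW=1,US=1,PS=0
  → PA=0x17CF1  (2 entries read)
#1 VA=0x2819593 (r,user):
  L0 @0x12[20] → 0x19007  P=1,RW=1,US=1,PS=0
  L1 @0x19[25] → 0x1C007  P=1,RW=1,US=1,PS=0
  → PA=0x1C593  (2 entries read)
#2 VA=0x3A13713 (r,kernel):
  L0 @0x12[29] → 0x20007  P=1,RW=1,US=1,PS=0
  L1 @0x20[19] → 0x23007  P=1,RW=1,US=1,PS=0
  → PA=0x23713  (2 entries read)
#3 VA=0x3811749 (r,kernel):
  L0 @0x12[28] → 0x25007  P=1,RW=1,US=1,PS=0
  L1 @0x25[17] → 0x29007  P=1,RW=1,US=1,PS=0
  → PA=0x29749  (2 entries read)
#4 VA=0x2819593 (r,kernel):
  L0 @0x12[20] → 0x19007  P=1,RW=1,US=1,PS=0
  L1 @0x19[25] → 0x1C007  P=1,RW=1,US=1,PS=0
  → PA=0x1C593  (2 entries read)
#5 VA=0x1401839 (r,user):
  L0 @0x12[10] → 0x2B007  P=1,RW=1,US=1,PS=0
  L1 @0x2B[1] → 0x2D007  P=1,RW=1,US=1,PS=0
  → PA=0x2D839  (2 entries read)

Access #2 fault: NONE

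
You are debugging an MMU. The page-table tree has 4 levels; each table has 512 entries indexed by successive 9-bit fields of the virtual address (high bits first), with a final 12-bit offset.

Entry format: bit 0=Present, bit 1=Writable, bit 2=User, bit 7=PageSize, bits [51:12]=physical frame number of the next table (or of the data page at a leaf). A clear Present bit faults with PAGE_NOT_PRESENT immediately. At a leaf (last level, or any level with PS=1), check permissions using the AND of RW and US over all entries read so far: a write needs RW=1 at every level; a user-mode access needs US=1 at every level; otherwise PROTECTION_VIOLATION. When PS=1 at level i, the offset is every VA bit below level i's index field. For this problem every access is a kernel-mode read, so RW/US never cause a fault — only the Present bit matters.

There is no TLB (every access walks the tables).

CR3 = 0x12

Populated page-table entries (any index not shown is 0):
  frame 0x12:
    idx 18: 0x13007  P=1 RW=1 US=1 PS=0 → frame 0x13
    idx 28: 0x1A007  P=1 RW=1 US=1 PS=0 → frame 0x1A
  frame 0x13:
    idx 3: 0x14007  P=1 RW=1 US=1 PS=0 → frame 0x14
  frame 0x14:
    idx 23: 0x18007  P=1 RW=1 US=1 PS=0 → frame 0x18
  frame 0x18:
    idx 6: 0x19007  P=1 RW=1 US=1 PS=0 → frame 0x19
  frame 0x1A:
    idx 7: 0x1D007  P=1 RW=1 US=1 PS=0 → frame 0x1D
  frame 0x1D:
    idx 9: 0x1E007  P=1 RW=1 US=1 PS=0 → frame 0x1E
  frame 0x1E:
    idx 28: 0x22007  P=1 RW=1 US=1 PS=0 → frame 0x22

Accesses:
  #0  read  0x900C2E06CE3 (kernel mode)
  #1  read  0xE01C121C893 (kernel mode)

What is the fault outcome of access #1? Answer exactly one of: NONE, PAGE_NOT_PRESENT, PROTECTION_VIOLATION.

Per-access translation:
#0 VA=0x900C2E06CE3 (r,kernel):
  [0] read 0x12 idx=18: raw=0x13007 flags P=1 W=1 U=1 S=0
  [1] read 0x13 idx=3: raw=0x14007 flags P=1 W=1 U=1 S=0
  [2] read 0x14 idx=23: raw=0x18007 flags P=1 W=1 U=1 S=0
  [3] read 0x18 idx=6: raw=0x19007 flags P=1 W=1 U=1 S=0
  → PA=0x19CE3  (4 entries read)
#1 VA=0xE01C121C893 (r,kernel):
  [0] read 0x12 idx=28: raw=0x1A007 flags P=1 W=1 U=1 S=0
  [1] read 0x1A idx=7: raw=0x1D007 flags P=1 W=1 U=1 S=0
  [2] read 0x1D idx=9: raw=0x1E007 flags P=1 W=1 U=1 S=0
  [3] read 0x1E idx=28: raw=0x22007 flags P=1 W=1 U=1 S=0
  → PA=0x22893  (4 entries read)

Access #1 fault: NONE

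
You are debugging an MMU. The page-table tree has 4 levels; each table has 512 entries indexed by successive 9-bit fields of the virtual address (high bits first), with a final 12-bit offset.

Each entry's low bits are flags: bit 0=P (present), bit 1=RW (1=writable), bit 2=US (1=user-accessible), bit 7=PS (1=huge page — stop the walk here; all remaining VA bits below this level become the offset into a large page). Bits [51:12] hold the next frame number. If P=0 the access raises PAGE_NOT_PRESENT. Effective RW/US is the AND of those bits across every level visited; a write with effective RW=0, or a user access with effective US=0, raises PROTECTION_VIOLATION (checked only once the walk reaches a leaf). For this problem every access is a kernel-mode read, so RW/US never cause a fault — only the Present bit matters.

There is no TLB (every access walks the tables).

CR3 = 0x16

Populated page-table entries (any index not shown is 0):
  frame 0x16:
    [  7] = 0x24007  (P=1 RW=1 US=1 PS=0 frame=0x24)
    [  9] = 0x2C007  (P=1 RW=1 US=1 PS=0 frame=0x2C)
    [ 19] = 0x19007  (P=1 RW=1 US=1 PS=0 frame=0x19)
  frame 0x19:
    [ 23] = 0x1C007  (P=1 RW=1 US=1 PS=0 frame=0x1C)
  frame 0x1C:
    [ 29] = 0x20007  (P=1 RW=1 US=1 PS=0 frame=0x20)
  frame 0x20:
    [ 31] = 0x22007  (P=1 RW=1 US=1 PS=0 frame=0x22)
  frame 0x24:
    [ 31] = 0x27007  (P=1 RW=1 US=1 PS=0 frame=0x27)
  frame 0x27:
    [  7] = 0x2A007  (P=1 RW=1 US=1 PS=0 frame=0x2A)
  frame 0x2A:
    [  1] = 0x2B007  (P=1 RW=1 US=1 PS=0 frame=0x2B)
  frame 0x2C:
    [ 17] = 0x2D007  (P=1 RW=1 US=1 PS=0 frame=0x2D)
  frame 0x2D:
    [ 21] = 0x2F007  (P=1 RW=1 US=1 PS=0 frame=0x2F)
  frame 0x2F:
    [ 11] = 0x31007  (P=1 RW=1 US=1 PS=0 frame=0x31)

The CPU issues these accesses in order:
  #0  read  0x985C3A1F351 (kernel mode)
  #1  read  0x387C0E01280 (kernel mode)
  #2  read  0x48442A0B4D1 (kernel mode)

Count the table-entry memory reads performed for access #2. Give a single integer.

Trace:
#0 VA=0x985C3A1F351 (r,kernel):
  L0: frame=0x16 idx=19 entry=0x19007 [P=1 RW=1 US=1 PS=0]
  L1: frame=0x19 idx=23 entry=0x1C007 [P=1 RW=1 US=1 PS=0]
  L2: frame=0x1C idx=29 entry=0x20007 [P=1 RW=1 US=1 PS=0]
  L3: frame=0x20 idx=31 entry=0x22007 [P=1 RW=1 US=1 PS=0]
  → PA=0x22351  (4 entries read)
#1 VA=0x387C0E01280 (r,kernel):
  L0: frame=0x16 idx=7 entry=0x24007 [P=1 RW=1 US=1 PS=0]
  L1: frame=0x24 idx=31 entry=0x27007 [P=1 RW=1 US=1 PS=0]
  L2: frame=0x27 idx=7 entry=0x2A007 [P=1 RW=1 US=1 PS=0]
  L3: frame=0x2A idx=1 entry=0x2B007 [P=1 RW=1 US=1 PS=0]
  → PA=0x2B280  (4 entries read)
#2 VA=0x48442A0B4D1 (r,kernel):
  L0: frame=0x16 idx=9 entry=0x2C007 [P=1 RW=1 US=1 PS=0]
  L1: frame=0x2C idx=17 entry=0x2D007 [P=1 RW=1 US=1 PS=0]
  L2: frame=0x2D idx=21 entry=0x2F007 [P=1 RW=1 US=1 PS=0]
  L3: frame=0x2F idx=11 entry=0x31007 [P=1 RW=1 US=1 PS=0]
  → PA=0x314D1  (4 entries read)

Entries read for #2: 4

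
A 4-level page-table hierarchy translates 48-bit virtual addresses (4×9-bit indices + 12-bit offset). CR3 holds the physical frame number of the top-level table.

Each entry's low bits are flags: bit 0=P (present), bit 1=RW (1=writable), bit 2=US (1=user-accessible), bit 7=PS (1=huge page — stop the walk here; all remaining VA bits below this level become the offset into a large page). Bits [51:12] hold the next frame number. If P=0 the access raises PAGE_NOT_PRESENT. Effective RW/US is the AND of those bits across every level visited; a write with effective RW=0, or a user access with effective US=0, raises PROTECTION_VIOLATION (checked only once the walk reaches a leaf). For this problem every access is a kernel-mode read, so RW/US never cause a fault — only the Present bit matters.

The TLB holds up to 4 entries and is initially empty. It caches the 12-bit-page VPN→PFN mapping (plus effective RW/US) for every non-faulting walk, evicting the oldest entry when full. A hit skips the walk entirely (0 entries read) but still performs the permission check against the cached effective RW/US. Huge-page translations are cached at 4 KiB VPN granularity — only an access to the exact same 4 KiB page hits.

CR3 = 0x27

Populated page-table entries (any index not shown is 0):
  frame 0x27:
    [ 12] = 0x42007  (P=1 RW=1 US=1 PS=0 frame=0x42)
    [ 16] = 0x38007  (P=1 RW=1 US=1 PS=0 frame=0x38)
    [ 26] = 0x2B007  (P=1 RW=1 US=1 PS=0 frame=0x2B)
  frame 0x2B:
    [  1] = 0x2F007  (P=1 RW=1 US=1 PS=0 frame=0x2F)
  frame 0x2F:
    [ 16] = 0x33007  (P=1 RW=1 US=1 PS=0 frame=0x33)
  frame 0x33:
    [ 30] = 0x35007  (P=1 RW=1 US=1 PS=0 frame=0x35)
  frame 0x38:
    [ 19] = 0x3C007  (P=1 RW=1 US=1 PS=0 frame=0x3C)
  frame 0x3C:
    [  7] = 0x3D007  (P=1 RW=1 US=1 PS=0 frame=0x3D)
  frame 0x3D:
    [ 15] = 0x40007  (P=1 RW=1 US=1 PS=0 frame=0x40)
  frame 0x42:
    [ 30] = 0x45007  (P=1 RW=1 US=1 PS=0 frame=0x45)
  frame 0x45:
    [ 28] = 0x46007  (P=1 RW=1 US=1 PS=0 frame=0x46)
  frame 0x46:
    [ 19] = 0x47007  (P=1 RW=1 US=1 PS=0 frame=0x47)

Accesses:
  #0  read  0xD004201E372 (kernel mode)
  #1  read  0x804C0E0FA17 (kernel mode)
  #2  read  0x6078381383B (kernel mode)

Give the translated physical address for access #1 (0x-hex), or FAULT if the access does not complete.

Per-access translation:
#0 VA=0xD004201E372 (r,kernel):
  L0 @0x27[26] → 0x2B007  P=1,RW=1,US=1,PS=0
  L1 @0x2B[1] → 0x2F007  P=1,RW=1,US=1,PS=0
  L2 @0x2F[16] → 0x33007  P=1,RW=1,US=1,PS=0
  L3 @0x33[30] → 0x35007  P=1,RW=1,US=1,PS=0
  ⇒ phys 0x35372  [4 reads]
#1 VA=0x804C0E0FA17 (r,kernel):
  L0 @0x27[16] → 0x38007  P=1,RW=1,US=1,PS=0
  L1 @0x38[19] → 0x3C007  P=1,RW=1,US=1,PS=0
  L2 @0x3C[7] → 0x3D007  P=1,RW=1,US=1,PS=0
  L3 @0x3D[15] → 0x40007  P=1,RW=1,US=1,PS=0
  ⇒ phys 0x40A17  [4 reads]
#2 VA=0x6078381383B (r,kernel):
  L0 @0x27[12] → 0x42007  P=1,RW=1,US=1,PS=0
  L1 @0x42[30] → 0x45007  P=1,RW=1,US=1,PS=0
  L2 @0x45[28] → 0x46007  P=1,RW=1,US=1,PS=0
  L3 @0x46[19] → 0x47007  P=1,RW=1,US=1,PS=0
  ⇒ phys 0x4783B  [4 reads]

Access #1 PA: 0x40A17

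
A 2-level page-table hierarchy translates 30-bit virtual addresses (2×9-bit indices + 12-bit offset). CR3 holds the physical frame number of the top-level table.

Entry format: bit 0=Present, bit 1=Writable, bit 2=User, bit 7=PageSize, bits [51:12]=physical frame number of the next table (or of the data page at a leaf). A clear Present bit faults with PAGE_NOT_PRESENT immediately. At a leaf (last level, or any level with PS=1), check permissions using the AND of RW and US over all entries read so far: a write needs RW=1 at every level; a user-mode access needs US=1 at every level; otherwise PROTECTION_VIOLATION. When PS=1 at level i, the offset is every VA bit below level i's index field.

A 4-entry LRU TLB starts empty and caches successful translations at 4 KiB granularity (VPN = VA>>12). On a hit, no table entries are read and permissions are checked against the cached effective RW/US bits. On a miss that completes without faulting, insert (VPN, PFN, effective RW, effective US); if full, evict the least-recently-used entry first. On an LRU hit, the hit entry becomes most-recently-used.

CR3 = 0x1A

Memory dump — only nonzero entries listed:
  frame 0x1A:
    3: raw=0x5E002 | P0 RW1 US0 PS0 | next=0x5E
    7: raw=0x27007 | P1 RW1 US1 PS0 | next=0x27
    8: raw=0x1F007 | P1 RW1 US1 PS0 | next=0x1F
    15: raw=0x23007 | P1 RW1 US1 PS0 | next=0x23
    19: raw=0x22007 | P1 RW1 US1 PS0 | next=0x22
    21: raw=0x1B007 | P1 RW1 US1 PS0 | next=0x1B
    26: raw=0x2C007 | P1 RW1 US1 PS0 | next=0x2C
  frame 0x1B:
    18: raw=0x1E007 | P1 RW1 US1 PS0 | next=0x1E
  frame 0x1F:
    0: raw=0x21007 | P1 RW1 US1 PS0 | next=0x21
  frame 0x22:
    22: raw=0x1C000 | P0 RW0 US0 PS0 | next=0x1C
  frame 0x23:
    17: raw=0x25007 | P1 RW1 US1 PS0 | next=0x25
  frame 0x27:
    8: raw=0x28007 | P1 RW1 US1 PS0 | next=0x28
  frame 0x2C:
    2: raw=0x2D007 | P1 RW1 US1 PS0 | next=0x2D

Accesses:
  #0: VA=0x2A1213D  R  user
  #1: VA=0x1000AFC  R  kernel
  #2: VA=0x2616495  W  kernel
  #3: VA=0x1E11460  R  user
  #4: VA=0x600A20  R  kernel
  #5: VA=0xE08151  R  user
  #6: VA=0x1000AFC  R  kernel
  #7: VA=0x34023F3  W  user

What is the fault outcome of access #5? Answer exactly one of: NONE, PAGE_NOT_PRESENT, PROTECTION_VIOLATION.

Trace:
#0 VA=0x2A1213D (r,user):
  lvl0: tbl 0x1A, slot 21 ⇒ 0x1B007 (P1/RW1/US1/PS0)
  lvl1: tbl 0x1B, slot 18 ⇒ 0x1E007 (P1/RW1/US1/PS0)
  ✓ 0x1E13D  — 2 lookups
#1 VA=0x1000AFC (r,kernel):
  lvl0: tbl 0x1A, slot 8 ⇒ 0x1F007 (P1/RW1/US1/PS0)
  lvl1: tbl 0x1F, slot 0 ⇒ 0x21007 (P1/RW1/US1/PS0)
  ✓ 0x21AFC  — 2 lookups
#2 VA=0x2616495 (w,kernel):
  lvl0: tbl 0x1A, slot 19 ⇒ 0x22007 (P1/RW1/US1/PS0)
  lvl1: tbl 0x22, slot 22 ⇒ 0x1C000 (P0/RW0/US0/PS0)
  ✗ PAGE_NOT_PRESENT  [2 reads]
#3 VA=0x1E11460 (r,user):
  lvl0: tbl 0x1A, slot 15 ⇒ 0x23007 (P1/RW1/US1/PS0)
  lvl1: tbl 0x23, slot 17 ⇒ 0x25007 (P1/RW1/US1/PS0)
  ✓ 0x25460  — 2 lookups
#4 VA=0x600A20 (r,kernel):
  lvl0: tbl 0x1A, slot 3 ⇒ 0x5E002 (P0/RW1/US0/PS0)
  ✗ PAGE_NOT_PRESENT  [1 reads]
#5 VA=0xE08151 (r,user):
  lvl0: tbl 0x1A, slot 7 ⇒ 0x27007 (P1/RW1/US1/PS0)
  lvl1: tbl 0x27, slot 8 ⇒ 0x28007 (P1/RW1/US1/PS0)
  ✓ 0x28151  — 2 lookups
#6 VA=0x1000AFC (r,kernel):
  TLB hit vpn=0x1000 → PA=0x21AFC
#7 VA=0x34023F3 (w,user):
  lvl0: tbl 0x1A, slot 26 ⇒ 0x2C007 (P1/RW1/US1/PS0)
  lvl1: tbl 0x2C, slot 2 ⇒ 0x2D007 (P1/RW1/US1/PS0)
  ✓ 0x2D3F3  — 2 lookups

Access #5 fault: NONE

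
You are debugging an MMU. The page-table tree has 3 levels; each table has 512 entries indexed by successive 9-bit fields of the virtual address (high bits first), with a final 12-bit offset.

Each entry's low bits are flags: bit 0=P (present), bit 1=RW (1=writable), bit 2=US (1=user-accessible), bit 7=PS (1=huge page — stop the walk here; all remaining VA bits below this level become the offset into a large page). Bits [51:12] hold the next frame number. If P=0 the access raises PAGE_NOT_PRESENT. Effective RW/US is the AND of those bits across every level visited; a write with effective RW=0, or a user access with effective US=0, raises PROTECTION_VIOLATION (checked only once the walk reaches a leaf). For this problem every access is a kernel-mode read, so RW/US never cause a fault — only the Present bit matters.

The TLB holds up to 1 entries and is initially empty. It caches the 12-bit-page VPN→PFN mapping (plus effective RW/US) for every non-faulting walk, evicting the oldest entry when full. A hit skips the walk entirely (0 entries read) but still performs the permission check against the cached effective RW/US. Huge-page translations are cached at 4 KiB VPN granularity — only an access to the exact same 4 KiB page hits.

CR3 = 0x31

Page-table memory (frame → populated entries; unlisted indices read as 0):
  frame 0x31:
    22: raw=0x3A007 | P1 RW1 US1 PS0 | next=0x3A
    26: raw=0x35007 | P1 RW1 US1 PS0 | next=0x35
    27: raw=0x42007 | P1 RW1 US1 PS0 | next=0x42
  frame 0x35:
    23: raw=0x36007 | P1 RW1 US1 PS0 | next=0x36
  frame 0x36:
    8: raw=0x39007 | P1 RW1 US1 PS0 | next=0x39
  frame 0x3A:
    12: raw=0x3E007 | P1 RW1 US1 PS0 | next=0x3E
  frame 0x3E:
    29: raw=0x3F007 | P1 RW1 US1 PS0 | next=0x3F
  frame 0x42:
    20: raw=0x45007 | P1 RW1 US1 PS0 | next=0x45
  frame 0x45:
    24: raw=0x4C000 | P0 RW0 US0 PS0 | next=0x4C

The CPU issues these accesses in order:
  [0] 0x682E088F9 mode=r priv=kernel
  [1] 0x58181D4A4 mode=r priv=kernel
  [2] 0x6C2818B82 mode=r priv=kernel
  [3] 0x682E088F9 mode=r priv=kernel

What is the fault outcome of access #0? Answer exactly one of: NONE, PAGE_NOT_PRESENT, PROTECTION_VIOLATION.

Per-access translation:
#0 VA=0x682E088F9 (r,kernel):
  L0: frame=0x31 idx=26 entry=0x35007 [P=1 RW=1 US=1 PS=0]
  L1: frame=0x35 idx=23 entry=0x36007 [P=1 RW=1 US=1 PS=0]
  L2: frame=0x36 idx=8 entry=0x39007 [P=1 RW=1 US=1 PS=0]
  → PA=0x398F9  (3 entries read)
#1 VA=0x58181D4A4 (r,kernel):
  L0: frame=0x31 idx=22 entry=0x3A007 [P=1 RW=1 US=1 PS=0]
  L1: frame=0x3A idx=12 entry=0x3E007 [P=1 RW=1 US=1 PS=0]
  L2: frame=0x3E idx=29 entry=0x3F007 [P=1 RW=1 US=1 PS=0]
  → PA=0x3F4A4  (3 entries read)
#2 VA=0x6C2818B82 (r,kernel):
  L0: frame=0x31 idx=27 entry=0x42007 [P=1 RW=1 US=1 PS=0]
  L1: frame=0x42 idx=20 entry=0x45007 [P=1 RW=1 US=1 PS=0]
  L2: frame=0x45 idx=24 entry=0x4C000 [P=0 RW=0 US=0 PS=0]
  ⇒ fault: PAGE_NOT_PRESENT  — 3 lookups
#3 VA=0x682E088F9 (r,kernel):
  L0: frame=0x31 idx=26 entry=0x35007 [P=1 RW=1 US=1 PS=0]
  L1: frame=0x35 idx=23 entry=0x36007 [P=1 RW=1 US=1 PS=0]
  L2: frame=0x36 idx=8 entry=0x39007 [P=1 RW=1 US=1 PS=0]
  → PA=0x398F9  (3 entries read)

Access #0 fault: NONE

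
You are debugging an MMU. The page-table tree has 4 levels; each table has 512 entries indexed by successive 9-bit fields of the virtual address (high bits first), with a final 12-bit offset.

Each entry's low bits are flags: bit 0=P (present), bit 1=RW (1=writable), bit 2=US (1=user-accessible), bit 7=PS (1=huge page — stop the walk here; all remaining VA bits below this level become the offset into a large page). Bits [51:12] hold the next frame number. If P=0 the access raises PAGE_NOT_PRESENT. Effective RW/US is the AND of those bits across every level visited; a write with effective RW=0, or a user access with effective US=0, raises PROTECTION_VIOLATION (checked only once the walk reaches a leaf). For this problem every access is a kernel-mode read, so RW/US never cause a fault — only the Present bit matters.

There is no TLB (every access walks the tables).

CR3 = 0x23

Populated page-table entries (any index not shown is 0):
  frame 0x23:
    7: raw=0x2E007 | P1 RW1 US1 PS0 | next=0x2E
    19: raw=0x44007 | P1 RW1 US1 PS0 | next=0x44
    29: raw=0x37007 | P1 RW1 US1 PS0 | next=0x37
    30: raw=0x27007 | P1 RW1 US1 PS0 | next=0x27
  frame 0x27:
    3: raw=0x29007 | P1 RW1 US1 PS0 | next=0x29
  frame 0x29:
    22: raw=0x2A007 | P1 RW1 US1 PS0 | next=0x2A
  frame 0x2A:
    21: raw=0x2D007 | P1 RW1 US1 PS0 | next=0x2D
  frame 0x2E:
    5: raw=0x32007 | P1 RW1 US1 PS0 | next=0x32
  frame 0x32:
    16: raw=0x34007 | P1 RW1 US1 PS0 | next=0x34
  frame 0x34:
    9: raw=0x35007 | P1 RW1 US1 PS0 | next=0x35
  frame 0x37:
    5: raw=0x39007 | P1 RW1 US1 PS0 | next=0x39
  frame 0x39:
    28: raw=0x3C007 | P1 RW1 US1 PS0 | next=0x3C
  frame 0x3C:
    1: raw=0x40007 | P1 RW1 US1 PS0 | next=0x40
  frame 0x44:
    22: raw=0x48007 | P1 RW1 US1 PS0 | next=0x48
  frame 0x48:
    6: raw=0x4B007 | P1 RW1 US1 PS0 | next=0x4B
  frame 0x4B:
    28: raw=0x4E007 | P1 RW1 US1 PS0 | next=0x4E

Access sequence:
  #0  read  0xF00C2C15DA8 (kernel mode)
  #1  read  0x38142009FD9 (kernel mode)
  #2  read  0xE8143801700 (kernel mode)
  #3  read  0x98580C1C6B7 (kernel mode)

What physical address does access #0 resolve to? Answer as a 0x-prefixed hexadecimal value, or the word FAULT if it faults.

Per-access translation:
#0 VA=0xF00C2C15DA8 (r,kernel):
  [0] read 0x23 idx=30: raw=0x27007 flags P=1 W=1 U=1 S=0
  [1] read 0x27 idx=3: raw=0x29007 flags P=1 W=1 U=1 S=0
  [2] read 0x29 idx=22: raw=0x2A007 flags P=1 W=1 U=1 S=0
  [3] read 0x2A idx=21: raw=0x2D007 flags P=1 W=1 U=1 S=0
  → PA=0x2DDA8  (4 entries read)
#1 VA=0x38142009FD9 (r,kernel):
  [0] read 0x23 idx=7: raw=0x2E007 flags P=1 W=1 U=1 S=0
  [1] read 0x2E idx=5: raw=0x32007 flags P=1 W=1 U=1 S=0
  [2] read 0x32 idx=16: raw=0x34007 flags P=1 W=1 U=1 S=0
  [3] read 0x34 idx=9: raw=0x35007 flags P=1 W=1 U=1 S=0
  → PA=0x35FD9  (4 entries read)
#2 VA=0xE8143801700 (r,kernel):
  [0] read 0x23 idx=29: raw=0x37007 flags P=1 W=1 U=1 S=0
  [1] read 0x37 idx=5: raw=0x39007 flags P=1 W=1 U=1 S=0
  [2] read 0x39 idx=28: raw=0x3C007 flags P=1 W=1 U=1 S=0
  [3] read 0x3C idx=1: raw=0x40007 flags P=1 W=1 U=1 S=0
  → PA=0x40700  (4 entries read)
#3 VA=0x98580C1C6B7 (r,kernel):
  [0] read 0x23 idx=19: raw=0x44007 flags P=1 W=1 U=1 S=0
  [1] read 0x44 idx=22: raw=0x48007 flags P=1 W=1 U=1 S=0
  [2] read 0x48 idx=6: raw=0x4B007 flags P=1 W=1 U=1 S=0
  [3] read 0x4B idx=28: raw=0x4E007 flags P=1 W=1 U=1 S=0
  → PA=0x4E6B7  (4 entries read)

Access #0 PA: 0x2DDA8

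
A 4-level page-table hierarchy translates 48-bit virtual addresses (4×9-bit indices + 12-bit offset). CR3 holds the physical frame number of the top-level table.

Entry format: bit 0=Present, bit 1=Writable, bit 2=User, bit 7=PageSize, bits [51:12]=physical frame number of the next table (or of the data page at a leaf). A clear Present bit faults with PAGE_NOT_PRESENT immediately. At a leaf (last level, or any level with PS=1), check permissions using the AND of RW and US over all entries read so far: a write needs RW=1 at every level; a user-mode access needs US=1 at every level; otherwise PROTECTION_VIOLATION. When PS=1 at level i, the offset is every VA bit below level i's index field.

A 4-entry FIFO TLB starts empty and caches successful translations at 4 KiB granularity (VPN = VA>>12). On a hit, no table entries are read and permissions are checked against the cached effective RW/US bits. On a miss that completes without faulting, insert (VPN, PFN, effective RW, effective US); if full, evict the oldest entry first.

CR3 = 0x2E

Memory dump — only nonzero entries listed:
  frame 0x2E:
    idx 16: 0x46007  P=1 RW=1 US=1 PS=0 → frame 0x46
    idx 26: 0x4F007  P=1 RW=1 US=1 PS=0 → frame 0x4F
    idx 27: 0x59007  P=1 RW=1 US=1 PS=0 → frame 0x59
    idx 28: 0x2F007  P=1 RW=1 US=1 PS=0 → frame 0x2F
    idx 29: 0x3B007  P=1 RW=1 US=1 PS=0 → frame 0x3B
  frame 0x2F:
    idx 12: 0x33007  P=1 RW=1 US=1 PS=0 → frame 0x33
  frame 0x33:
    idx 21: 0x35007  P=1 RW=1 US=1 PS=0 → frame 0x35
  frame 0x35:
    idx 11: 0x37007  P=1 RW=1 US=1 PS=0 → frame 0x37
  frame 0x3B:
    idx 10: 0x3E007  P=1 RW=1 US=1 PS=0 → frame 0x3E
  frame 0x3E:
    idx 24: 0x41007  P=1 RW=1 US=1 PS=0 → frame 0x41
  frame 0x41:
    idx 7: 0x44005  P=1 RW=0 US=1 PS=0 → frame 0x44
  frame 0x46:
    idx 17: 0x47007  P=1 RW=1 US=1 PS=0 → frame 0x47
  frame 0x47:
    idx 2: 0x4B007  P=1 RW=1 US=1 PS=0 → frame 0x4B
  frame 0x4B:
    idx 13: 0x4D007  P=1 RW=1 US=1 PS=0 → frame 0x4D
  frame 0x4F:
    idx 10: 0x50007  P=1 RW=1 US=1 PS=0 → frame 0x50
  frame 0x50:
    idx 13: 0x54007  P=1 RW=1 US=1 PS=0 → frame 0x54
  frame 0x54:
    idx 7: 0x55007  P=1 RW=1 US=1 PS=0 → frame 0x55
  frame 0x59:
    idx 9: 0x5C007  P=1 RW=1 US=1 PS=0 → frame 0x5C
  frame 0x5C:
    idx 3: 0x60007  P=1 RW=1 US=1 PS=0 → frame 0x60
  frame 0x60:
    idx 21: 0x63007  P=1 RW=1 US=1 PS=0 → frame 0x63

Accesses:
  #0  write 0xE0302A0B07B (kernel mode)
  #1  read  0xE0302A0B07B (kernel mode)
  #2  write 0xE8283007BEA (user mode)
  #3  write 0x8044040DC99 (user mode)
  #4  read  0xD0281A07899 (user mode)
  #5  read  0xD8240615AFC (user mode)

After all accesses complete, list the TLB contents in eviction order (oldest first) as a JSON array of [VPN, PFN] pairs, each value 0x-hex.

Walk each access:
#0 VA=0xE0302A0B07B (w,kernel):
  L0 @0x2E[28] → 0x2F007  P=1,RW=1,US=1,PS=0
  L1 @0x2F[12] → 0x33007  P=1,RW=1,US=1,PS=0
  L2 @0x33[21] → 0x35007  P=1,RW=1,US=1,PS=0
  L3 @0x35[11] → 0x37007  P=1,RW=1,US=1,PS=0
  ⇒ phys 0x3707B  [4 reads]
#1 VA=0xE0302A0B07B (r,kernel):
  TLB hit vpn=0xE0302A0B → PA=0x3707B
#2 VA=0xE8283007BEA (w,user):
  L0 @0x2E[29] → 0x3B007  P=1,RW=1,US=1,PS=0
  L1 @0x3B[10] → 0x3E007  P=1,RW=1,US=1,PS=0
  L2 @0x3E[24] → 0x41007  P=1,RW=1,US=1,PS=0
  L3 @0x41[7] → 0x44005  P=1,RW=0,US=1,PS=0
  ✗ PROTECTION_VIOLATION  [4 reads]
#3 VA=0x8044040DC99 (w,user):
  L0 @0x2E[16] → 0x46007  P=1,RW=1,US=1,PS=0
  L1 @0x46[17] → 0x47007  P=1,RW=1,US=1,PS=0
  L2 @0x47[2] → 0x4B007  P=1,RW=1,US=1,PS=0
  L3 @0x4B[13] → 0x4D007  P=1,RW=1,US=1,PS=0
  ⇒ phys 0x4DC99  [4 reads]
#4 VA=0xD0281A07899 (r,user):
  L0 @0x2E[26] → 0x4F007  P=1,RW=1,US=1,PS=0
  L1 @0x4F[10] → 0x50007  P=1,RW=1,US=1,PS=0
  L2 @0x50[13] → 0x54007  P=1,RW=1,US=1,PS=0
  L3 @0x54[7] → 0x55007  P=1,RW=1,US=1,PS=0
  ⇒ phys 0x55899  [4 reads]
#5 VA=0xD8240615AFC (r,user):
  L0 @0x2E[27] → 0x59007  P=1,RW=1,US=1,PS=0
  L1 @0x59[9] → 0x5C007  P=1,RW=1,US=1,PS=0
  L2 @0x5C[3] → 0x60007  P=1,RW=1,US=1,PS=0
  L3 @0x60[21] → 0x63007  P=1,RW=1,US=1,PS=0
  ⇒ phys 0x63AFC  [4 reads]

TLB: [["0xE0302A0B", "0x37"], ["0x8044040D", "0x4D"], ["0xD0281A07", "0x55"], ["0xD8240615", "0x63"]]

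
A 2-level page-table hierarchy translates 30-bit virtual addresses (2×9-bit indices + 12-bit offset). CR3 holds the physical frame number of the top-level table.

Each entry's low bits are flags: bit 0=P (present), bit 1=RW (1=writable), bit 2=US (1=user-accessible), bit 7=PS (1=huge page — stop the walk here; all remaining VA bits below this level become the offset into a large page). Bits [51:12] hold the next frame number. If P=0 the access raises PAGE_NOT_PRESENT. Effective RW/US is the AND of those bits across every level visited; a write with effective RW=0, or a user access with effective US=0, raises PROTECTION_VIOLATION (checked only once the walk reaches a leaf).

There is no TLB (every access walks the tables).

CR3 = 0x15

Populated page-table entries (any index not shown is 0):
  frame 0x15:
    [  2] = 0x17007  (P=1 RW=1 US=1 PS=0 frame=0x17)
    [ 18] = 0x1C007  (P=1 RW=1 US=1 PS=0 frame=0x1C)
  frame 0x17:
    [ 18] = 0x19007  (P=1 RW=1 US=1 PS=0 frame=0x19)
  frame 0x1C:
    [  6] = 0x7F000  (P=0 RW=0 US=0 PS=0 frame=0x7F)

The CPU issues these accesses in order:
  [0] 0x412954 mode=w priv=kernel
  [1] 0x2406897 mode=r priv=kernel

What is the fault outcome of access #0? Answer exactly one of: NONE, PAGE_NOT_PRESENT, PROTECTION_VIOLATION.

Per-access translation:
#0 VA=0x412954 (w,kernel):
  [0] read 0x15 idx=2: raw=0x17007 flags P=1 W=1 U=1 S=0
  [1] read 0x17 idx=18: raw=0x19007 flags P=1 W=1 U=1 S=0
  ✓ 0x19954  — 2 lookups
#1 VA=0x2406897 (r,kernel):
  [0] read 0x15 idx=18: raw=0x1C007 flags P=1 W=1 U=1 S=0
  [1] read 0x1C idx=6: raw=0x7F000 flags P=0 W=0 U=0 S=0
  ✗ PAGE_NOT_PRESENT  [2 reads]

Access #0 fault: NONE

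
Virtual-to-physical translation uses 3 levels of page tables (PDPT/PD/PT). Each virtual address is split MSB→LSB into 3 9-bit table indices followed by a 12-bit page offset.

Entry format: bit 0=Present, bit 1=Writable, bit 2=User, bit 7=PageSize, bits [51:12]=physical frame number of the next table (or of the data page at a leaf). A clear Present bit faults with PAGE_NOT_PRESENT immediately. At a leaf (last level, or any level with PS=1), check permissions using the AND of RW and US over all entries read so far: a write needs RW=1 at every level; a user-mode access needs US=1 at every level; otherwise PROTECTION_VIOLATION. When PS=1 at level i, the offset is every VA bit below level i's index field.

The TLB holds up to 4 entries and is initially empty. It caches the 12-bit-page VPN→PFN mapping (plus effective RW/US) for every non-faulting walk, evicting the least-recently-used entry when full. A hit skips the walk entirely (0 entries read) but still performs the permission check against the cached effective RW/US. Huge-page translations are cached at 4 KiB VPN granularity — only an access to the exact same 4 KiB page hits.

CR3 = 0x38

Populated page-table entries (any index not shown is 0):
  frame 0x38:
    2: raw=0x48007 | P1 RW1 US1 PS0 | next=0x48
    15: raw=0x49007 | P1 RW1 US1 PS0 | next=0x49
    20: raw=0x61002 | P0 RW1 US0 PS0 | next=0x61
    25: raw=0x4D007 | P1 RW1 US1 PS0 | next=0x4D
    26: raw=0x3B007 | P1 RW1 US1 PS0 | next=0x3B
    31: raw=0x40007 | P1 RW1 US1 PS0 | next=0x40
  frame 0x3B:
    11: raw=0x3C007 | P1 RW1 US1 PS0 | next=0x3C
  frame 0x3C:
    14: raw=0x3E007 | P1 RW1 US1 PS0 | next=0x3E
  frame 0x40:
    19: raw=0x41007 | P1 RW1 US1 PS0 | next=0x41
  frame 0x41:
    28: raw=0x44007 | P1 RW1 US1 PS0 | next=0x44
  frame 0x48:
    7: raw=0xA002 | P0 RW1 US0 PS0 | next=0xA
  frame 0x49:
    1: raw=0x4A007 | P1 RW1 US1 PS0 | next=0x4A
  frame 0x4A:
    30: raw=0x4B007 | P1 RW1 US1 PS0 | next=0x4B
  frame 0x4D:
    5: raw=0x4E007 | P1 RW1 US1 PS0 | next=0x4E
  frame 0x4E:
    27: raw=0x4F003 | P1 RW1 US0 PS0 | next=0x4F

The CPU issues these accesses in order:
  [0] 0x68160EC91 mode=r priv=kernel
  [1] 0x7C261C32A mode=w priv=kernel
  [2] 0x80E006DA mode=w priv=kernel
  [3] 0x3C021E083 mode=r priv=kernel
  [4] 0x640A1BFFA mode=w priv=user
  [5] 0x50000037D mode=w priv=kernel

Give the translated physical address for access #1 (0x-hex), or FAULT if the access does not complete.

Walk each access:
#0 VA=0x68160EC91 (r,kernel):
  L0 @0x38[26] → 0x3B007  P=1,RW=1,US=1,PS=0
  L1 @0x3B[11] → 0x3C007  P=1,RW=1,US=1,PS=0
  L2 @0x3C[14] → 0x3E007  P=1,RW=1,US=1,PS=0
  → PA=0x3EC91  (3 entries read)
#1 VA=0x7C261C32A (w,kernel):
  L0 @0x38[31] → 0x40007  P=1,RW=1,US=1,PS=0
  L1 @0x40[19] → 0x41007  P=1,RW=1,US=1,PS=0
  L2 @0x41[28] → 0x44007  P=1,RW=1,US=1,PS=0
  → PA=0x4432A  (3 entries read)
#2 VA=0x80E006DA (w,kernel):
  L0 @0x38[2] → 0x48007  P=1,RW=1,US=1,PS=0
  L1 @0x48[7] → 0xA002  P=0,RW=1,US=0,PS=0
  ✗ PAGE_NOT_PRESENT  [2 reads]
#3 VA=0x3C021E083 (r,kernel):
  L0 @0x38[15] → 0x49007  P=1,RW=1,US=1,PS=0
  L1 @0x49[1] → 0x4A007  P=1,RW=1,US=1,PS=0
  L2 @0x4A[30] → 0x4B007  P=1,RW=1,US=1,PS=0
  → PA=0x4B083  (3 entries read)
#4 VA=0x640A1BFFA (w,user):
  L0 @0x38[25] → 0x4D007  P=1,RW=1,US=1,PS=0
  L1 @0x4D[5] → 0x4E007  P=1,RW=1,US=1,PS=0
  L2 @0x4E[27] → 0x4F003  P=1,RW=1,US=0,PS=0
  ✗ PROTECTION_VIOLATION  [3 reads]
#5 VA=0x50000037D (w,kernel):
  L0 @0x38[20] → 0x61002  P=0,RW=1,US=0,PS=0
  ✗ PAGE_NOT_PRESENT  [1 reads]

Access #1 PA: 0x4432A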